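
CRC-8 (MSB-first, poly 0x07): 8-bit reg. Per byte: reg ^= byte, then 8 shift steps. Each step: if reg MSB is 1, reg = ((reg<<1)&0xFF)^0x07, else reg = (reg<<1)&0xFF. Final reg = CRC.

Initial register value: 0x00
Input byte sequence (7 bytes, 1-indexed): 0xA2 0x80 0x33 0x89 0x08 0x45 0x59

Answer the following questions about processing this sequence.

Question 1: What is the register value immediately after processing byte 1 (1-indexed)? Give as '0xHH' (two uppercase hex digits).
After byte 1 (0xA2): reg=0x67

Answer: 0x67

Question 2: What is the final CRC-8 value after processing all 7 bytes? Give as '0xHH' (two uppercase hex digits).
After byte 1 (0xA2): reg=0x67
After byte 2 (0x80): reg=0xBB
After byte 3 (0x33): reg=0xB1
After byte 4 (0x89): reg=0xA8
After byte 5 (0x08): reg=0x69
After byte 6 (0x45): reg=0xC4
After byte 7 (0x59): reg=0xDA

Answer: 0xDA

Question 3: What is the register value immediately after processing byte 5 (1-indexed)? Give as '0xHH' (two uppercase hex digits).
After byte 1 (0xA2): reg=0x67
After byte 2 (0x80): reg=0xBB
After byte 3 (0x33): reg=0xB1
After byte 4 (0x89): reg=0xA8
After byte 5 (0x08): reg=0x69

Answer: 0x69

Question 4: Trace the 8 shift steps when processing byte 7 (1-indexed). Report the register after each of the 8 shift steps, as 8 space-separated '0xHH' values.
Answer: 0x3D 0x7A 0xF4 0xEF 0xD9 0xB5 0x6D 0xDA

Derivation:
After byte 1 (0xA2): reg=0x67
After byte 2 (0x80): reg=0xBB
After byte 3 (0x33): reg=0xB1
After byte 4 (0x89): reg=0xA8
After byte 5 (0x08): reg=0x69
After byte 6 (0x45): reg=0xC4
Register before byte 7: 0xC4
After XOR with byte 0x59: 0x9D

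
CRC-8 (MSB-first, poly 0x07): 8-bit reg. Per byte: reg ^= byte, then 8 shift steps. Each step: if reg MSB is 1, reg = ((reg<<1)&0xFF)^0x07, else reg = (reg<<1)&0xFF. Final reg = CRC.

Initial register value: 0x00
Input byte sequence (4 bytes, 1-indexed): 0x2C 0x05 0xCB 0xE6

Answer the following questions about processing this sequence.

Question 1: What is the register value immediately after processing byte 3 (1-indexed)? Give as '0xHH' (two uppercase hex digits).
Answer: 0x87

Derivation:
After byte 1 (0x2C): reg=0xC4
After byte 2 (0x05): reg=0x49
After byte 3 (0xCB): reg=0x87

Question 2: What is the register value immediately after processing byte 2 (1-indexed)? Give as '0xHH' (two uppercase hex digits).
Answer: 0x49

Derivation:
After byte 1 (0x2C): reg=0xC4
After byte 2 (0x05): reg=0x49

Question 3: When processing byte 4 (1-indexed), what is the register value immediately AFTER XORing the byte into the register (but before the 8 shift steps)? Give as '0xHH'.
Answer: 0x61

Derivation:
Register before byte 4: 0x87
Byte 4: 0xE6
0x87 XOR 0xE6 = 0x61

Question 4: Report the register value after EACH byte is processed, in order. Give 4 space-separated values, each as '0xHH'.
0xC4 0x49 0x87 0x20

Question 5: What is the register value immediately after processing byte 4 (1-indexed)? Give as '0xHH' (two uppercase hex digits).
After byte 1 (0x2C): reg=0xC4
After byte 2 (0x05): reg=0x49
After byte 3 (0xCB): reg=0x87
After byte 4 (0xE6): reg=0x20

Answer: 0x20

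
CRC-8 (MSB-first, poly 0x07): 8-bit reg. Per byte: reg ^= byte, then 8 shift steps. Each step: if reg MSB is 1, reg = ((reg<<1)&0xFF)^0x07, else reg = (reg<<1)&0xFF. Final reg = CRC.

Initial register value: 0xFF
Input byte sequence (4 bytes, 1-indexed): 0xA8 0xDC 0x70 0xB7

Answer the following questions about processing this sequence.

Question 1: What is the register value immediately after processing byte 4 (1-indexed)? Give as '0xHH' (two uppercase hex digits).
Answer: 0xE5

Derivation:
After byte 1 (0xA8): reg=0xA2
After byte 2 (0xDC): reg=0x7D
After byte 3 (0x70): reg=0x23
After byte 4 (0xB7): reg=0xE5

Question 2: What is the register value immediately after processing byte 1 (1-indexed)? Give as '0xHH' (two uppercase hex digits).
After byte 1 (0xA8): reg=0xA2

Answer: 0xA2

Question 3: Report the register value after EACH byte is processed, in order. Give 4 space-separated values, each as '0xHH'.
0xA2 0x7D 0x23 0xE5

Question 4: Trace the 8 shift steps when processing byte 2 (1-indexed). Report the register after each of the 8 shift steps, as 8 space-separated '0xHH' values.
After byte 1 (0xA8): reg=0xA2
Register before byte 2: 0xA2
After XOR with byte 0xDC: 0x7E

Answer: 0xFC 0xFF 0xF9 0xF5 0xED 0xDD 0xBD 0x7D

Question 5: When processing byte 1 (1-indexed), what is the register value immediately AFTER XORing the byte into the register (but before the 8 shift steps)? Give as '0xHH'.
Register before byte 1: 0xFF
Byte 1: 0xA8
0xFF XOR 0xA8 = 0x57

Answer: 0x57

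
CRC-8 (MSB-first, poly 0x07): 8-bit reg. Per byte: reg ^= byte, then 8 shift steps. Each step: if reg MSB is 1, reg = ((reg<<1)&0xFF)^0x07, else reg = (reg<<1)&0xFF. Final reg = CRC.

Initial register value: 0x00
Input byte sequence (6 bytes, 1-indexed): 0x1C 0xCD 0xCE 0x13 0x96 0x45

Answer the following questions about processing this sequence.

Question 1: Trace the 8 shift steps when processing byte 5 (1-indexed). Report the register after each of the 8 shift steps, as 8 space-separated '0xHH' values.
After byte 1 (0x1C): reg=0x54
After byte 2 (0xCD): reg=0xC6
After byte 3 (0xCE): reg=0x38
After byte 4 (0x13): reg=0xD1
Register before byte 5: 0xD1
After XOR with byte 0x96: 0x47

Answer: 0x8E 0x1B 0x36 0x6C 0xD8 0xB7 0x69 0xD2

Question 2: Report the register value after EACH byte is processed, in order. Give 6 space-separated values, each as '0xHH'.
0x54 0xC6 0x38 0xD1 0xD2 0xEC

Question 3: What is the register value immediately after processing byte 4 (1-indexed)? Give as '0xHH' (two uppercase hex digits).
Answer: 0xD1

Derivation:
After byte 1 (0x1C): reg=0x54
After byte 2 (0xCD): reg=0xC6
After byte 3 (0xCE): reg=0x38
After byte 4 (0x13): reg=0xD1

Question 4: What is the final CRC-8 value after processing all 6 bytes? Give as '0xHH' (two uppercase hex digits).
After byte 1 (0x1C): reg=0x54
After byte 2 (0xCD): reg=0xC6
After byte 3 (0xCE): reg=0x38
After byte 4 (0x13): reg=0xD1
After byte 5 (0x96): reg=0xD2
After byte 6 (0x45): reg=0xEC

Answer: 0xEC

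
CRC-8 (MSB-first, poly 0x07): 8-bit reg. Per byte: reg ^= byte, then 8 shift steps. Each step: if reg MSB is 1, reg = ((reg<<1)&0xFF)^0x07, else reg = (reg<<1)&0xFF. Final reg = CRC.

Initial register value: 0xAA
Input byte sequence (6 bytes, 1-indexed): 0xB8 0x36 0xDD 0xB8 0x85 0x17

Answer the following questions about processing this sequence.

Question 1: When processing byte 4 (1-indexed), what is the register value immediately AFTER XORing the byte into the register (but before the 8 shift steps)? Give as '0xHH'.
Answer: 0x56

Derivation:
Register before byte 4: 0xEE
Byte 4: 0xB8
0xEE XOR 0xB8 = 0x56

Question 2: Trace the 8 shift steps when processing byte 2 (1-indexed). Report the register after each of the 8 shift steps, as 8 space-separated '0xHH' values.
Answer: 0x90 0x27 0x4E 0x9C 0x3F 0x7E 0xFC 0xFF

Derivation:
After byte 1 (0xB8): reg=0x7E
Register before byte 2: 0x7E
After XOR with byte 0x36: 0x48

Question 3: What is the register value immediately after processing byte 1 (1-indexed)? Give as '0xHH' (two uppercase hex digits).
Answer: 0x7E

Derivation:
After byte 1 (0xB8): reg=0x7E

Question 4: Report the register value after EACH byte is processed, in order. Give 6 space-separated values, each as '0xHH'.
0x7E 0xFF 0xEE 0xA5 0xE0 0xCB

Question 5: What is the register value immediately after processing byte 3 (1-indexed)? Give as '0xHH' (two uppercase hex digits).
Answer: 0xEE

Derivation:
After byte 1 (0xB8): reg=0x7E
After byte 2 (0x36): reg=0xFF
After byte 3 (0xDD): reg=0xEE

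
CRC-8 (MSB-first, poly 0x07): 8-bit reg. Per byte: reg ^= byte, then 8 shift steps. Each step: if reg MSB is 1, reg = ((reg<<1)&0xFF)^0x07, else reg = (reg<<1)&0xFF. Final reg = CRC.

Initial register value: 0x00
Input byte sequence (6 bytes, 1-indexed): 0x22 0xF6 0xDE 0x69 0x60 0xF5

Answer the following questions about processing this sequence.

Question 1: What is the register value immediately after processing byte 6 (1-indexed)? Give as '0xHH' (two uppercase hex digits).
After byte 1 (0x22): reg=0xEE
After byte 2 (0xF6): reg=0x48
After byte 3 (0xDE): reg=0xEB
After byte 4 (0x69): reg=0x87
After byte 5 (0x60): reg=0xBB
After byte 6 (0xF5): reg=0xED

Answer: 0xED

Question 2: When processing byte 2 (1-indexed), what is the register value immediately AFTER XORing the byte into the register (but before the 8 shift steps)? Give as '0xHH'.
Register before byte 2: 0xEE
Byte 2: 0xF6
0xEE XOR 0xF6 = 0x18

Answer: 0x18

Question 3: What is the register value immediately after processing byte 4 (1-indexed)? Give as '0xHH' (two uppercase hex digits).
Answer: 0x87

Derivation:
After byte 1 (0x22): reg=0xEE
After byte 2 (0xF6): reg=0x48
After byte 3 (0xDE): reg=0xEB
After byte 4 (0x69): reg=0x87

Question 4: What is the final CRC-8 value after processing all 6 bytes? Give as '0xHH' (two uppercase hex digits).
Answer: 0xED

Derivation:
After byte 1 (0x22): reg=0xEE
After byte 2 (0xF6): reg=0x48
After byte 3 (0xDE): reg=0xEB
After byte 4 (0x69): reg=0x87
After byte 5 (0x60): reg=0xBB
After byte 6 (0xF5): reg=0xED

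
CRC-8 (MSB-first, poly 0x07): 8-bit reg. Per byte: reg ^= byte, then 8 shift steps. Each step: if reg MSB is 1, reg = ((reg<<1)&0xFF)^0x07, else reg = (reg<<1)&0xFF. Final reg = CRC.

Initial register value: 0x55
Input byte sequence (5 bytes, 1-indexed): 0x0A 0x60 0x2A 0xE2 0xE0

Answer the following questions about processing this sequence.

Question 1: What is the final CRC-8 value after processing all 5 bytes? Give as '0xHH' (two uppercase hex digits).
Answer: 0x9C

Derivation:
After byte 1 (0x0A): reg=0x9A
After byte 2 (0x60): reg=0xE8
After byte 3 (0x2A): reg=0x40
After byte 4 (0xE2): reg=0x67
After byte 5 (0xE0): reg=0x9C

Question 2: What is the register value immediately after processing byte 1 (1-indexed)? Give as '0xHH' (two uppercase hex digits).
Answer: 0x9A

Derivation:
After byte 1 (0x0A): reg=0x9A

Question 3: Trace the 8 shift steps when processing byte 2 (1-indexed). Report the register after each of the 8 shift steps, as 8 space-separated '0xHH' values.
After byte 1 (0x0A): reg=0x9A
Register before byte 2: 0x9A
After XOR with byte 0x60: 0xFA

Answer: 0xF3 0xE1 0xC5 0x8D 0x1D 0x3A 0x74 0xE8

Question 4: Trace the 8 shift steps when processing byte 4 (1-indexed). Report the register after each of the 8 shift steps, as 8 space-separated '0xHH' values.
Answer: 0x43 0x86 0x0B 0x16 0x2C 0x58 0xB0 0x67

Derivation:
After byte 1 (0x0A): reg=0x9A
After byte 2 (0x60): reg=0xE8
After byte 3 (0x2A): reg=0x40
Register before byte 4: 0x40
After XOR with byte 0xE2: 0xA2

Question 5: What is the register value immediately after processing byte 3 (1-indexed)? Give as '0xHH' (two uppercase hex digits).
After byte 1 (0x0A): reg=0x9A
After byte 2 (0x60): reg=0xE8
After byte 3 (0x2A): reg=0x40

Answer: 0x40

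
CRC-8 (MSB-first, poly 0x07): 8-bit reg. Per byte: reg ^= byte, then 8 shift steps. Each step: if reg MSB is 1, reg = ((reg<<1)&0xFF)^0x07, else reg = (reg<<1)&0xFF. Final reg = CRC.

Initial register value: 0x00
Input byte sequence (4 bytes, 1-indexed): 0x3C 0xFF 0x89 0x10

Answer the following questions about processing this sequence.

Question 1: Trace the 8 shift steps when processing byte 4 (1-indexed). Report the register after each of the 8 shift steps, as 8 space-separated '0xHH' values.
Answer: 0xD4 0xAF 0x59 0xB2 0x63 0xC6 0x8B 0x11

Derivation:
After byte 1 (0x3C): reg=0xB4
After byte 2 (0xFF): reg=0xF6
After byte 3 (0x89): reg=0x7A
Register before byte 4: 0x7A
After XOR with byte 0x10: 0x6A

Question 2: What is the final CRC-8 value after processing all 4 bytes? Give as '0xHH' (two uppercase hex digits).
After byte 1 (0x3C): reg=0xB4
After byte 2 (0xFF): reg=0xF6
After byte 3 (0x89): reg=0x7A
After byte 4 (0x10): reg=0x11

Answer: 0x11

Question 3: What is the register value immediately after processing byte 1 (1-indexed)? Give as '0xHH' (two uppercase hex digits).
After byte 1 (0x3C): reg=0xB4

Answer: 0xB4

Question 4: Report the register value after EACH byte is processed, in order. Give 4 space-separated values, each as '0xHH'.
0xB4 0xF6 0x7A 0x11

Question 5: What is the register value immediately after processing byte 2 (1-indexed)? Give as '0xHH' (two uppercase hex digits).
Answer: 0xF6

Derivation:
After byte 1 (0x3C): reg=0xB4
After byte 2 (0xFF): reg=0xF6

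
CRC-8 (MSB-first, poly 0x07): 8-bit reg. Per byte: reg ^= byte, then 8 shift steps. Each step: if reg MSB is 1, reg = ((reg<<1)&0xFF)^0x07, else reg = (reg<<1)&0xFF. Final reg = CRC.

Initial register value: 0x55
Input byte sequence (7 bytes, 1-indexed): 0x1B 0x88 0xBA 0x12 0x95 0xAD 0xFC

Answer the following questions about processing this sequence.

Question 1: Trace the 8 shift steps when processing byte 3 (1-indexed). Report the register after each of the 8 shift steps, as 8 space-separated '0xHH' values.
Answer: 0x0B 0x16 0x2C 0x58 0xB0 0x67 0xCE 0x9B

Derivation:
After byte 1 (0x1B): reg=0xED
After byte 2 (0x88): reg=0x3C
Register before byte 3: 0x3C
After XOR with byte 0xBA: 0x86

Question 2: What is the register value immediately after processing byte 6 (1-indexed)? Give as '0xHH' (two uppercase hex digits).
Answer: 0xDB

Derivation:
After byte 1 (0x1B): reg=0xED
After byte 2 (0x88): reg=0x3C
After byte 3 (0xBA): reg=0x9B
After byte 4 (0x12): reg=0xB6
After byte 5 (0x95): reg=0xE9
After byte 6 (0xAD): reg=0xDB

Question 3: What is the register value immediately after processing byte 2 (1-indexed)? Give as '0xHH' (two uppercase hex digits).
Answer: 0x3C

Derivation:
After byte 1 (0x1B): reg=0xED
After byte 2 (0x88): reg=0x3C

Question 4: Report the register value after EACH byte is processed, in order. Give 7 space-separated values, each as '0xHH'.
0xED 0x3C 0x9B 0xB6 0xE9 0xDB 0xF5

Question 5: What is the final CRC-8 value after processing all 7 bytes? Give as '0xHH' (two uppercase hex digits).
After byte 1 (0x1B): reg=0xED
After byte 2 (0x88): reg=0x3C
After byte 3 (0xBA): reg=0x9B
After byte 4 (0x12): reg=0xB6
After byte 5 (0x95): reg=0xE9
After byte 6 (0xAD): reg=0xDB
After byte 7 (0xFC): reg=0xF5

Answer: 0xF5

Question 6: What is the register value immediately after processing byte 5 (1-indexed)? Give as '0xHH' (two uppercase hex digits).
After byte 1 (0x1B): reg=0xED
After byte 2 (0x88): reg=0x3C
After byte 3 (0xBA): reg=0x9B
After byte 4 (0x12): reg=0xB6
After byte 5 (0x95): reg=0xE9

Answer: 0xE9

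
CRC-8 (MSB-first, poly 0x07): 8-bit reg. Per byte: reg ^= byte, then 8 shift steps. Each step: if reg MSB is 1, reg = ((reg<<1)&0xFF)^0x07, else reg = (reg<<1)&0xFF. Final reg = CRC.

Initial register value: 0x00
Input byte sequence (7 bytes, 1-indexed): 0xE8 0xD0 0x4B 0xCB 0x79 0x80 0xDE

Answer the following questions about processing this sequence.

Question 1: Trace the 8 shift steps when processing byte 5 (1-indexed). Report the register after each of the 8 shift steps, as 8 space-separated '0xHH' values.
Answer: 0x62 0xC4 0x8F 0x19 0x32 0x64 0xC8 0x97

Derivation:
After byte 1 (0xE8): reg=0x96
After byte 2 (0xD0): reg=0xD5
After byte 3 (0x4B): reg=0xD3
After byte 4 (0xCB): reg=0x48
Register before byte 5: 0x48
After XOR with byte 0x79: 0x31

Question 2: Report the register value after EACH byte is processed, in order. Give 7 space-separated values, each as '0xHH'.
0x96 0xD5 0xD3 0x48 0x97 0x65 0x28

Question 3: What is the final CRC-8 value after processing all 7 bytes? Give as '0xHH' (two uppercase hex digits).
After byte 1 (0xE8): reg=0x96
After byte 2 (0xD0): reg=0xD5
After byte 3 (0x4B): reg=0xD3
After byte 4 (0xCB): reg=0x48
After byte 5 (0x79): reg=0x97
After byte 6 (0x80): reg=0x65
After byte 7 (0xDE): reg=0x28

Answer: 0x28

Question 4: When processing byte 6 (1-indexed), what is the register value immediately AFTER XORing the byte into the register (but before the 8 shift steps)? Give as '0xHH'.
Answer: 0x17

Derivation:
Register before byte 6: 0x97
Byte 6: 0x80
0x97 XOR 0x80 = 0x17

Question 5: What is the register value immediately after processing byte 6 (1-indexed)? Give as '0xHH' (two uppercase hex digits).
Answer: 0x65

Derivation:
After byte 1 (0xE8): reg=0x96
After byte 2 (0xD0): reg=0xD5
After byte 3 (0x4B): reg=0xD3
After byte 4 (0xCB): reg=0x48
After byte 5 (0x79): reg=0x97
After byte 6 (0x80): reg=0x65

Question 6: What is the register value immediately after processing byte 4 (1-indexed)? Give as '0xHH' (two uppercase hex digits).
Answer: 0x48

Derivation:
After byte 1 (0xE8): reg=0x96
After byte 2 (0xD0): reg=0xD5
After byte 3 (0x4B): reg=0xD3
After byte 4 (0xCB): reg=0x48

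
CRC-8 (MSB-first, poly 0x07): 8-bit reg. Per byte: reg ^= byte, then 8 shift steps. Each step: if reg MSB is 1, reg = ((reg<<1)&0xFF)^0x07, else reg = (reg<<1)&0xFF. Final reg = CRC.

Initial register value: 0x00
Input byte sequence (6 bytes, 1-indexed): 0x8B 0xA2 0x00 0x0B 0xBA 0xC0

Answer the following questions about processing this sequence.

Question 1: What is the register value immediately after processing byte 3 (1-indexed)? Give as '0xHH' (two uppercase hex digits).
After byte 1 (0x8B): reg=0xB8
After byte 2 (0xA2): reg=0x46
After byte 3 (0x00): reg=0xD5

Answer: 0xD5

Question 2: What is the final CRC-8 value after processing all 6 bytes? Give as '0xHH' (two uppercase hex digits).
Answer: 0x80

Derivation:
After byte 1 (0x8B): reg=0xB8
After byte 2 (0xA2): reg=0x46
After byte 3 (0x00): reg=0xD5
After byte 4 (0x0B): reg=0x14
After byte 5 (0xBA): reg=0x43
After byte 6 (0xC0): reg=0x80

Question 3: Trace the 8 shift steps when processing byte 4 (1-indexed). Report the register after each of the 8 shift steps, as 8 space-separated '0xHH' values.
Answer: 0xBB 0x71 0xE2 0xC3 0x81 0x05 0x0A 0x14

Derivation:
After byte 1 (0x8B): reg=0xB8
After byte 2 (0xA2): reg=0x46
After byte 3 (0x00): reg=0xD5
Register before byte 4: 0xD5
After XOR with byte 0x0B: 0xDE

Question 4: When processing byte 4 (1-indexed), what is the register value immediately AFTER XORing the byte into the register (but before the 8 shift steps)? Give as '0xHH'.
Answer: 0xDE

Derivation:
Register before byte 4: 0xD5
Byte 4: 0x0B
0xD5 XOR 0x0B = 0xDE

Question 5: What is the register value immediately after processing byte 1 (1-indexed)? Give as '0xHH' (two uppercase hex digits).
After byte 1 (0x8B): reg=0xB8

Answer: 0xB8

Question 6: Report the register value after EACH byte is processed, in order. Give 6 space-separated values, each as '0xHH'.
0xB8 0x46 0xD5 0x14 0x43 0x80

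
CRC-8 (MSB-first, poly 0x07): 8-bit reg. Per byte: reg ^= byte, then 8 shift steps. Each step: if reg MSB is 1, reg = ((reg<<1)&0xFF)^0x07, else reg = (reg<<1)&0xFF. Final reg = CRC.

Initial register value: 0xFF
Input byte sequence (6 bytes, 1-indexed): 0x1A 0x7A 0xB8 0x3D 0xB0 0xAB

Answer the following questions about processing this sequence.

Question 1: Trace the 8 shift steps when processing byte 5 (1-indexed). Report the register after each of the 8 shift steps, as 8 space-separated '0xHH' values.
After byte 1 (0x1A): reg=0xB5
After byte 2 (0x7A): reg=0x63
After byte 3 (0xB8): reg=0x0F
After byte 4 (0x3D): reg=0x9E
Register before byte 5: 0x9E
After XOR with byte 0xB0: 0x2E

Answer: 0x5C 0xB8 0x77 0xEE 0xDB 0xB1 0x65 0xCA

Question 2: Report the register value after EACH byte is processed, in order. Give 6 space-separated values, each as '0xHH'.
0xB5 0x63 0x0F 0x9E 0xCA 0x20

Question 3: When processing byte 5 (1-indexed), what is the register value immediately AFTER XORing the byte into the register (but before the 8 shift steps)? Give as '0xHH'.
Register before byte 5: 0x9E
Byte 5: 0xB0
0x9E XOR 0xB0 = 0x2E

Answer: 0x2E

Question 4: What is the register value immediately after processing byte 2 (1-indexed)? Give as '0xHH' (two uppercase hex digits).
After byte 1 (0x1A): reg=0xB5
After byte 2 (0x7A): reg=0x63

Answer: 0x63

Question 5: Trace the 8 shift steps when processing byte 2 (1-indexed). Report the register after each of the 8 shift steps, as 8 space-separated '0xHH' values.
Answer: 0x99 0x35 0x6A 0xD4 0xAF 0x59 0xB2 0x63

Derivation:
After byte 1 (0x1A): reg=0xB5
Register before byte 2: 0xB5
After XOR with byte 0x7A: 0xCF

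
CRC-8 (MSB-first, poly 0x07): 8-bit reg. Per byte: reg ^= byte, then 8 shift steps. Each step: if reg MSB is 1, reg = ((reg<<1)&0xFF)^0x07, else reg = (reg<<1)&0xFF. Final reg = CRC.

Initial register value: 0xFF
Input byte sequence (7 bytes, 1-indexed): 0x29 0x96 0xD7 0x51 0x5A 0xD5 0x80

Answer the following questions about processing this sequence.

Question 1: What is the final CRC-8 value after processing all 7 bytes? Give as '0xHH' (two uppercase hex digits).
After byte 1 (0x29): reg=0x2C
After byte 2 (0x96): reg=0x2F
After byte 3 (0xD7): reg=0xE6
After byte 4 (0x51): reg=0x0C
After byte 5 (0x5A): reg=0xA5
After byte 6 (0xD5): reg=0x57
After byte 7 (0x80): reg=0x2B

Answer: 0x2B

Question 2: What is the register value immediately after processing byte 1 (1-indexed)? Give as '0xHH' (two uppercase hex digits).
Answer: 0x2C

Derivation:
After byte 1 (0x29): reg=0x2C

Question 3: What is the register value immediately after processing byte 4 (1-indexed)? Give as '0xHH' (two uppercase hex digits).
Answer: 0x0C

Derivation:
After byte 1 (0x29): reg=0x2C
After byte 2 (0x96): reg=0x2F
After byte 3 (0xD7): reg=0xE6
After byte 4 (0x51): reg=0x0C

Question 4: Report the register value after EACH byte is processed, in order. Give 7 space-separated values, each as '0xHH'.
0x2C 0x2F 0xE6 0x0C 0xA5 0x57 0x2B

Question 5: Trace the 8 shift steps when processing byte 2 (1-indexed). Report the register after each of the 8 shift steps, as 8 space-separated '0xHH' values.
After byte 1 (0x29): reg=0x2C
Register before byte 2: 0x2C
After XOR with byte 0x96: 0xBA

Answer: 0x73 0xE6 0xCB 0x91 0x25 0x4A 0x94 0x2F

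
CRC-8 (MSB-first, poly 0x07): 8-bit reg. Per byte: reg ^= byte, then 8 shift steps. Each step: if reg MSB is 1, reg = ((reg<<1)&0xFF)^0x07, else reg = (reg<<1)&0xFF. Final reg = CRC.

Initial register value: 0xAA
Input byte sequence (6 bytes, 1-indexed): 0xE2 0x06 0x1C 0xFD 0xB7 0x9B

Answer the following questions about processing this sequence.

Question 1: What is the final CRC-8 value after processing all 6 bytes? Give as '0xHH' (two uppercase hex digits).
After byte 1 (0xE2): reg=0xFF
After byte 2 (0x06): reg=0xE1
After byte 3 (0x1C): reg=0xFD
After byte 4 (0xFD): reg=0x00
After byte 5 (0xB7): reg=0x0C
After byte 6 (0x9B): reg=0xEC

Answer: 0xEC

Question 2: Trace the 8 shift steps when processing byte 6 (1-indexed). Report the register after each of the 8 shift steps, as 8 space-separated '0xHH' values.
Answer: 0x29 0x52 0xA4 0x4F 0x9E 0x3B 0x76 0xEC

Derivation:
After byte 1 (0xE2): reg=0xFF
After byte 2 (0x06): reg=0xE1
After byte 3 (0x1C): reg=0xFD
After byte 4 (0xFD): reg=0x00
After byte 5 (0xB7): reg=0x0C
Register before byte 6: 0x0C
After XOR with byte 0x9B: 0x97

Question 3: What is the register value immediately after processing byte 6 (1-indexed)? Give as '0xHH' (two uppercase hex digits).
After byte 1 (0xE2): reg=0xFF
After byte 2 (0x06): reg=0xE1
After byte 3 (0x1C): reg=0xFD
After byte 4 (0xFD): reg=0x00
After byte 5 (0xB7): reg=0x0C
After byte 6 (0x9B): reg=0xEC

Answer: 0xEC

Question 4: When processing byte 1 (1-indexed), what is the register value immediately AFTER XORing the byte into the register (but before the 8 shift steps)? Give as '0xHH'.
Register before byte 1: 0xAA
Byte 1: 0xE2
0xAA XOR 0xE2 = 0x48

Answer: 0x48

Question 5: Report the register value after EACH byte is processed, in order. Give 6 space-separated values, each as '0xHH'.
0xFF 0xE1 0xFD 0x00 0x0C 0xEC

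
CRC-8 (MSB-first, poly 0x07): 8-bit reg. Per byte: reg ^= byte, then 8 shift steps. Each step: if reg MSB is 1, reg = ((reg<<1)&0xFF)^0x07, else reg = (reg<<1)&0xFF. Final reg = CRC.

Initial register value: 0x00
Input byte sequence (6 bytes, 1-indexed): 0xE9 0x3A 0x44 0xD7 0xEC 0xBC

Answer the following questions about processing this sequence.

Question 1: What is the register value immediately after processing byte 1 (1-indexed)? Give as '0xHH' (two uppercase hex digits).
After byte 1 (0xE9): reg=0x91

Answer: 0x91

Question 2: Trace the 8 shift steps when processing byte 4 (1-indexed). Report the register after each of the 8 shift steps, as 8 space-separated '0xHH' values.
Answer: 0x01 0x02 0x04 0x08 0x10 0x20 0x40 0x80

Derivation:
After byte 1 (0xE9): reg=0x91
After byte 2 (0x3A): reg=0x58
After byte 3 (0x44): reg=0x54
Register before byte 4: 0x54
After XOR with byte 0xD7: 0x83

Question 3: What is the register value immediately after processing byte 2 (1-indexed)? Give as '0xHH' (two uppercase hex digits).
Answer: 0x58

Derivation:
After byte 1 (0xE9): reg=0x91
After byte 2 (0x3A): reg=0x58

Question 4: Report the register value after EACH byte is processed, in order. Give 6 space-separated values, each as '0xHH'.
0x91 0x58 0x54 0x80 0x03 0x34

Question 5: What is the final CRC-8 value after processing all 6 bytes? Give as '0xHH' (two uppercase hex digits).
Answer: 0x34

Derivation:
After byte 1 (0xE9): reg=0x91
After byte 2 (0x3A): reg=0x58
After byte 3 (0x44): reg=0x54
After byte 4 (0xD7): reg=0x80
After byte 5 (0xEC): reg=0x03
After byte 6 (0xBC): reg=0x34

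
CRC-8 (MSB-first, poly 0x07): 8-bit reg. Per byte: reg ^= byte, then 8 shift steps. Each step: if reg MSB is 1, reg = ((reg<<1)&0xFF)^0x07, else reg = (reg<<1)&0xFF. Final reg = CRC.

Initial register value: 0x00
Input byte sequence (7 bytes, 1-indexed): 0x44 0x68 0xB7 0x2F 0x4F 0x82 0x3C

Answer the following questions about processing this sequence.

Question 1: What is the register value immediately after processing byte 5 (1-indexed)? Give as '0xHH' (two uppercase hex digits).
Answer: 0xD9

Derivation:
After byte 1 (0x44): reg=0xDB
After byte 2 (0x68): reg=0x10
After byte 3 (0xB7): reg=0x7C
After byte 4 (0x2F): reg=0xBE
After byte 5 (0x4F): reg=0xD9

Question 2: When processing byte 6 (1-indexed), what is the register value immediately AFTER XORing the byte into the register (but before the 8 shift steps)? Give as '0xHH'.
Answer: 0x5B

Derivation:
Register before byte 6: 0xD9
Byte 6: 0x82
0xD9 XOR 0x82 = 0x5B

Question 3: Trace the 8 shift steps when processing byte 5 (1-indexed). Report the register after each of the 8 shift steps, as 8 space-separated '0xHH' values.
After byte 1 (0x44): reg=0xDB
After byte 2 (0x68): reg=0x10
After byte 3 (0xB7): reg=0x7C
After byte 4 (0x2F): reg=0xBE
Register before byte 5: 0xBE
After XOR with byte 0x4F: 0xF1

Answer: 0xE5 0xCD 0x9D 0x3D 0x7A 0xF4 0xEF 0xD9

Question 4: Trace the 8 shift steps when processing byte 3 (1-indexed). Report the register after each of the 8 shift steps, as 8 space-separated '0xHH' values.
Answer: 0x49 0x92 0x23 0x46 0x8C 0x1F 0x3E 0x7C

Derivation:
After byte 1 (0x44): reg=0xDB
After byte 2 (0x68): reg=0x10
Register before byte 3: 0x10
After XOR with byte 0xB7: 0xA7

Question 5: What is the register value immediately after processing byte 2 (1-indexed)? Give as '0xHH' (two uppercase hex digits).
Answer: 0x10

Derivation:
After byte 1 (0x44): reg=0xDB
After byte 2 (0x68): reg=0x10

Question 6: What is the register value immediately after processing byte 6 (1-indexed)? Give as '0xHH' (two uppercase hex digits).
After byte 1 (0x44): reg=0xDB
After byte 2 (0x68): reg=0x10
After byte 3 (0xB7): reg=0x7C
After byte 4 (0x2F): reg=0xBE
After byte 5 (0x4F): reg=0xD9
After byte 6 (0x82): reg=0x86

Answer: 0x86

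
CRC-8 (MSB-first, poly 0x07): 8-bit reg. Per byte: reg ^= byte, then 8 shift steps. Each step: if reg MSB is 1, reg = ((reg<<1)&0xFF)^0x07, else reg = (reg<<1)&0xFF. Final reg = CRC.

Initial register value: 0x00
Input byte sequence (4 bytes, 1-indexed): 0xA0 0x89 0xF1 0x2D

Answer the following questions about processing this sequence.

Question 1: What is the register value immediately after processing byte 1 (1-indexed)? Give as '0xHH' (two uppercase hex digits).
Answer: 0x69

Derivation:
After byte 1 (0xA0): reg=0x69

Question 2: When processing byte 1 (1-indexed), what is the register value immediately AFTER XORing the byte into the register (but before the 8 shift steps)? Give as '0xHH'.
Answer: 0xA0

Derivation:
Register before byte 1: 0x00
Byte 1: 0xA0
0x00 XOR 0xA0 = 0xA0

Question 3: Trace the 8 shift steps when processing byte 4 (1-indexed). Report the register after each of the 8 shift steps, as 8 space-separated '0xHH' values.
After byte 1 (0xA0): reg=0x69
After byte 2 (0x89): reg=0xAE
After byte 3 (0xF1): reg=0x9A
Register before byte 4: 0x9A
After XOR with byte 0x2D: 0xB7

Answer: 0x69 0xD2 0xA3 0x41 0x82 0x03 0x06 0x0C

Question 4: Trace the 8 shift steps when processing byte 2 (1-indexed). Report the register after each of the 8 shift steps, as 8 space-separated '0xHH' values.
After byte 1 (0xA0): reg=0x69
Register before byte 2: 0x69
After XOR with byte 0x89: 0xE0

Answer: 0xC7 0x89 0x15 0x2A 0x54 0xA8 0x57 0xAE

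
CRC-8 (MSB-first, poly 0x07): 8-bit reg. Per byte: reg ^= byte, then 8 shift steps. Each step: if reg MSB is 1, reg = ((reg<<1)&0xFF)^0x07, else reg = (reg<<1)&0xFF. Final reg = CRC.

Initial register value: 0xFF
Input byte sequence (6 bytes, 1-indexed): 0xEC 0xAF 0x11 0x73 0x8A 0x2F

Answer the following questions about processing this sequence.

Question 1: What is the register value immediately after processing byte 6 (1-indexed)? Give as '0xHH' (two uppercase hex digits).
After byte 1 (0xEC): reg=0x79
After byte 2 (0xAF): reg=0x2C
After byte 3 (0x11): reg=0xB3
After byte 4 (0x73): reg=0x4E
After byte 5 (0x8A): reg=0x52
After byte 6 (0x2F): reg=0x74

Answer: 0x74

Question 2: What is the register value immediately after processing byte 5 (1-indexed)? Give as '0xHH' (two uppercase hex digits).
Answer: 0x52

Derivation:
After byte 1 (0xEC): reg=0x79
After byte 2 (0xAF): reg=0x2C
After byte 3 (0x11): reg=0xB3
After byte 4 (0x73): reg=0x4E
After byte 5 (0x8A): reg=0x52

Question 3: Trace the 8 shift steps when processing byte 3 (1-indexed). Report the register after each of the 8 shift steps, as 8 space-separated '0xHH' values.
Answer: 0x7A 0xF4 0xEF 0xD9 0xB5 0x6D 0xDA 0xB3

Derivation:
After byte 1 (0xEC): reg=0x79
After byte 2 (0xAF): reg=0x2C
Register before byte 3: 0x2C
After XOR with byte 0x11: 0x3D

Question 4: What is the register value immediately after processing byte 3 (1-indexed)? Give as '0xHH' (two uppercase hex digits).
Answer: 0xB3

Derivation:
After byte 1 (0xEC): reg=0x79
After byte 2 (0xAF): reg=0x2C
After byte 3 (0x11): reg=0xB3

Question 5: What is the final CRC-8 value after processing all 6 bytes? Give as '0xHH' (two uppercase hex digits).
After byte 1 (0xEC): reg=0x79
After byte 2 (0xAF): reg=0x2C
After byte 3 (0x11): reg=0xB3
After byte 4 (0x73): reg=0x4E
After byte 5 (0x8A): reg=0x52
After byte 6 (0x2F): reg=0x74

Answer: 0x74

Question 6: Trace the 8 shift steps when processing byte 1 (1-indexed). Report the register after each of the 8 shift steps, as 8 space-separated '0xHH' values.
Answer: 0x26 0x4C 0x98 0x37 0x6E 0xDC 0xBF 0x79

Derivation:
Register before byte 1: 0xFF
After XOR with byte 0xEC: 0x13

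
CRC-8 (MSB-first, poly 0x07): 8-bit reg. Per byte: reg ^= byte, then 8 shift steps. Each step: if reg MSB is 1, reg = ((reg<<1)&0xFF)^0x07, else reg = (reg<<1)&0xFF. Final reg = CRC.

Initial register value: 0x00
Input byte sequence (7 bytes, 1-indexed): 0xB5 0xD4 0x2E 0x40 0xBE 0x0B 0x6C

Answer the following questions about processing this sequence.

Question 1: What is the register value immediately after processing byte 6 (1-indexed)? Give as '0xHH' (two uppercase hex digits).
Answer: 0x02

Derivation:
After byte 1 (0xB5): reg=0x02
After byte 2 (0xD4): reg=0x2C
After byte 3 (0x2E): reg=0x0E
After byte 4 (0x40): reg=0xED
After byte 5 (0xBE): reg=0xBE
After byte 6 (0x0B): reg=0x02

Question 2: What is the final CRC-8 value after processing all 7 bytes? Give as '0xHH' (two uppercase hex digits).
Answer: 0x0D

Derivation:
After byte 1 (0xB5): reg=0x02
After byte 2 (0xD4): reg=0x2C
After byte 3 (0x2E): reg=0x0E
After byte 4 (0x40): reg=0xED
After byte 5 (0xBE): reg=0xBE
After byte 6 (0x0B): reg=0x02
After byte 7 (0x6C): reg=0x0D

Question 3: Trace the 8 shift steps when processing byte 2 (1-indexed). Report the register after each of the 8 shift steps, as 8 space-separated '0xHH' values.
Answer: 0xAB 0x51 0xA2 0x43 0x86 0x0B 0x16 0x2C

Derivation:
After byte 1 (0xB5): reg=0x02
Register before byte 2: 0x02
After XOR with byte 0xD4: 0xD6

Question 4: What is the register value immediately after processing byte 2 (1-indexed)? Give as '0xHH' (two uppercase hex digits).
Answer: 0x2C

Derivation:
After byte 1 (0xB5): reg=0x02
After byte 2 (0xD4): reg=0x2C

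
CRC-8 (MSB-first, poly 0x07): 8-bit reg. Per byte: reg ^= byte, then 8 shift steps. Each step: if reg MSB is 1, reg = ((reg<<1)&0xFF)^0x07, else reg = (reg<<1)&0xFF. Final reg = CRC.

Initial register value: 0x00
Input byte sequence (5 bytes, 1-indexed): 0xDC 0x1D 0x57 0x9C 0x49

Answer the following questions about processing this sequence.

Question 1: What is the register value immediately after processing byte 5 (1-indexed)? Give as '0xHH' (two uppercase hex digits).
After byte 1 (0xDC): reg=0x1A
After byte 2 (0x1D): reg=0x15
After byte 3 (0x57): reg=0xC9
After byte 4 (0x9C): reg=0xAC
After byte 5 (0x49): reg=0xB5

Answer: 0xB5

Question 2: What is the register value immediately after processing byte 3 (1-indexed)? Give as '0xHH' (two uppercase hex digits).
Answer: 0xC9

Derivation:
After byte 1 (0xDC): reg=0x1A
After byte 2 (0x1D): reg=0x15
After byte 3 (0x57): reg=0xC9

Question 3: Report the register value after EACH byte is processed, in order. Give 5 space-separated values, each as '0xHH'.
0x1A 0x15 0xC9 0xAC 0xB5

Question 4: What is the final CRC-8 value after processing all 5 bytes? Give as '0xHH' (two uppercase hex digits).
After byte 1 (0xDC): reg=0x1A
After byte 2 (0x1D): reg=0x15
After byte 3 (0x57): reg=0xC9
After byte 4 (0x9C): reg=0xAC
After byte 5 (0x49): reg=0xB5

Answer: 0xB5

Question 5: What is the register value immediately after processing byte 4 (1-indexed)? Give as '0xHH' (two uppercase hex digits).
Answer: 0xAC

Derivation:
After byte 1 (0xDC): reg=0x1A
After byte 2 (0x1D): reg=0x15
After byte 3 (0x57): reg=0xC9
After byte 4 (0x9C): reg=0xAC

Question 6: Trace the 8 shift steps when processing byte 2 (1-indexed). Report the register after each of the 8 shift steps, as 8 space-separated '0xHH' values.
Answer: 0x0E 0x1C 0x38 0x70 0xE0 0xC7 0x89 0x15

Derivation:
After byte 1 (0xDC): reg=0x1A
Register before byte 2: 0x1A
After XOR with byte 0x1D: 0x07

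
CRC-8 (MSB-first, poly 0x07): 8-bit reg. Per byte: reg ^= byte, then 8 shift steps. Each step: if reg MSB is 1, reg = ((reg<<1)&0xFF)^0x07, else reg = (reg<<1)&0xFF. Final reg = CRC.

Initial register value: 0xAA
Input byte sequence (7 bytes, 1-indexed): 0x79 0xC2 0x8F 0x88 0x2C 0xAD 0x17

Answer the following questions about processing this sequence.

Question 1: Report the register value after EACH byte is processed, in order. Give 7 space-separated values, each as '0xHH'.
0x37 0xC5 0xF1 0x68 0xDB 0x45 0xB9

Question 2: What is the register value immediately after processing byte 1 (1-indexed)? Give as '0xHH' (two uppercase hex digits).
After byte 1 (0x79): reg=0x37

Answer: 0x37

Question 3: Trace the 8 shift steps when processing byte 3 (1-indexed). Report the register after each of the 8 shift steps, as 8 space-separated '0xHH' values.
After byte 1 (0x79): reg=0x37
After byte 2 (0xC2): reg=0xC5
Register before byte 3: 0xC5
After XOR with byte 0x8F: 0x4A

Answer: 0x94 0x2F 0x5E 0xBC 0x7F 0xFE 0xFB 0xF1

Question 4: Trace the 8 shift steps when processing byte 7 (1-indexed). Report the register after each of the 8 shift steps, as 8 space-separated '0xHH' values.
After byte 1 (0x79): reg=0x37
After byte 2 (0xC2): reg=0xC5
After byte 3 (0x8F): reg=0xF1
After byte 4 (0x88): reg=0x68
After byte 5 (0x2C): reg=0xDB
After byte 6 (0xAD): reg=0x45
Register before byte 7: 0x45
After XOR with byte 0x17: 0x52

Answer: 0xA4 0x4F 0x9E 0x3B 0x76 0xEC 0xDF 0xB9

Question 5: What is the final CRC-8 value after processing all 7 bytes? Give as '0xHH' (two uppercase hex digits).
Answer: 0xB9

Derivation:
After byte 1 (0x79): reg=0x37
After byte 2 (0xC2): reg=0xC5
After byte 3 (0x8F): reg=0xF1
After byte 4 (0x88): reg=0x68
After byte 5 (0x2C): reg=0xDB
After byte 6 (0xAD): reg=0x45
After byte 7 (0x17): reg=0xB9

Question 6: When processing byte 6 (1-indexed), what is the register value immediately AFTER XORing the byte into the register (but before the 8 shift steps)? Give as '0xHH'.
Answer: 0x76

Derivation:
Register before byte 6: 0xDB
Byte 6: 0xAD
0xDB XOR 0xAD = 0x76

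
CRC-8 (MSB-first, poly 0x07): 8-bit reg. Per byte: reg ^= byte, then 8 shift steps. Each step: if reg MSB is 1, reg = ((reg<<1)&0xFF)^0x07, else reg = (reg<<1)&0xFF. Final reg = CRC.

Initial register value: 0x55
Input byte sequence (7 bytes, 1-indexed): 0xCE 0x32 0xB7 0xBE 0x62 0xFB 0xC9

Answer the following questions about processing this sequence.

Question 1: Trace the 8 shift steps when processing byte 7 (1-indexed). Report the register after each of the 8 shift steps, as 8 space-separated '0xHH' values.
Answer: 0x22 0x44 0x88 0x17 0x2E 0x5C 0xB8 0x77

Derivation:
After byte 1 (0xCE): reg=0xC8
After byte 2 (0x32): reg=0xE8
After byte 3 (0xB7): reg=0x9A
After byte 4 (0xBE): reg=0xFC
After byte 5 (0x62): reg=0xD3
After byte 6 (0xFB): reg=0xD8
Register before byte 7: 0xD8
After XOR with byte 0xC9: 0x11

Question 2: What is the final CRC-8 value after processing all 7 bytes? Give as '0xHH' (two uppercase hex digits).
Answer: 0x77

Derivation:
After byte 1 (0xCE): reg=0xC8
After byte 2 (0x32): reg=0xE8
After byte 3 (0xB7): reg=0x9A
After byte 4 (0xBE): reg=0xFC
After byte 5 (0x62): reg=0xD3
After byte 6 (0xFB): reg=0xD8
After byte 7 (0xC9): reg=0x77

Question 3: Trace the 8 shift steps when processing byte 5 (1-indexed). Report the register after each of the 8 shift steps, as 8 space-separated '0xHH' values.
Answer: 0x3B 0x76 0xEC 0xDF 0xB9 0x75 0xEA 0xD3

Derivation:
After byte 1 (0xCE): reg=0xC8
After byte 2 (0x32): reg=0xE8
After byte 3 (0xB7): reg=0x9A
After byte 4 (0xBE): reg=0xFC
Register before byte 5: 0xFC
After XOR with byte 0x62: 0x9E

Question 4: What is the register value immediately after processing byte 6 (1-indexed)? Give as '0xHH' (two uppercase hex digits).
After byte 1 (0xCE): reg=0xC8
After byte 2 (0x32): reg=0xE8
After byte 3 (0xB7): reg=0x9A
After byte 4 (0xBE): reg=0xFC
After byte 5 (0x62): reg=0xD3
After byte 6 (0xFB): reg=0xD8

Answer: 0xD8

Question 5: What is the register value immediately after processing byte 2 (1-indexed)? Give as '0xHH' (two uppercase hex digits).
After byte 1 (0xCE): reg=0xC8
After byte 2 (0x32): reg=0xE8

Answer: 0xE8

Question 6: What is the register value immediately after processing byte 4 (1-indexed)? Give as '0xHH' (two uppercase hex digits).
After byte 1 (0xCE): reg=0xC8
After byte 2 (0x32): reg=0xE8
After byte 3 (0xB7): reg=0x9A
After byte 4 (0xBE): reg=0xFC

Answer: 0xFC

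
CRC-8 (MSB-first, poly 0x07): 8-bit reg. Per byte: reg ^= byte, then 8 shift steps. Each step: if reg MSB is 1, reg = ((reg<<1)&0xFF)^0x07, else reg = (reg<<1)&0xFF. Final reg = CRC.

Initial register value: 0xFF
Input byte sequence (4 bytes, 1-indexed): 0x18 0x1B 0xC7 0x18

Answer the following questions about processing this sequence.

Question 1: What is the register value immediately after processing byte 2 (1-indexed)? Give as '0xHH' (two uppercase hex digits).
Answer: 0x69

Derivation:
After byte 1 (0x18): reg=0xBB
After byte 2 (0x1B): reg=0x69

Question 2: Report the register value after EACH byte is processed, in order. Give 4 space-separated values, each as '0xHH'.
0xBB 0x69 0x43 0x86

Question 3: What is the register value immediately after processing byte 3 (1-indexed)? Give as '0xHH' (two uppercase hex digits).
After byte 1 (0x18): reg=0xBB
After byte 2 (0x1B): reg=0x69
After byte 3 (0xC7): reg=0x43

Answer: 0x43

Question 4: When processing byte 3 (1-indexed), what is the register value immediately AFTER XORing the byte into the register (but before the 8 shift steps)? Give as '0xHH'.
Answer: 0xAE

Derivation:
Register before byte 3: 0x69
Byte 3: 0xC7
0x69 XOR 0xC7 = 0xAE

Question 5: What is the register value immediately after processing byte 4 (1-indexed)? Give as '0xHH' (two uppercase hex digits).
After byte 1 (0x18): reg=0xBB
After byte 2 (0x1B): reg=0x69
After byte 3 (0xC7): reg=0x43
After byte 4 (0x18): reg=0x86

Answer: 0x86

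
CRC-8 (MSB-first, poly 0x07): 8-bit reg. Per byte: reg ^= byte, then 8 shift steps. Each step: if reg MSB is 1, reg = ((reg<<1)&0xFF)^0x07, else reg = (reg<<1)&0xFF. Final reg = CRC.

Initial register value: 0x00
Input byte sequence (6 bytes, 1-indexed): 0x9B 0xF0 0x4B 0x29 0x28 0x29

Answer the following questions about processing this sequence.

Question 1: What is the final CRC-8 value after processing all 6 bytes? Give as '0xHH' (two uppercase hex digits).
After byte 1 (0x9B): reg=0xC8
After byte 2 (0xF0): reg=0xA8
After byte 3 (0x4B): reg=0xA7
After byte 4 (0x29): reg=0xA3
After byte 5 (0x28): reg=0xB8
After byte 6 (0x29): reg=0xFE

Answer: 0xFE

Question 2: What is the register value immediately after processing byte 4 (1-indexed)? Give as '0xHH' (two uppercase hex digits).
Answer: 0xA3

Derivation:
After byte 1 (0x9B): reg=0xC8
After byte 2 (0xF0): reg=0xA8
After byte 3 (0x4B): reg=0xA7
After byte 4 (0x29): reg=0xA3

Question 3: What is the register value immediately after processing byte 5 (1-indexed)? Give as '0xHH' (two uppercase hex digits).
Answer: 0xB8

Derivation:
After byte 1 (0x9B): reg=0xC8
After byte 2 (0xF0): reg=0xA8
After byte 3 (0x4B): reg=0xA7
After byte 4 (0x29): reg=0xA3
After byte 5 (0x28): reg=0xB8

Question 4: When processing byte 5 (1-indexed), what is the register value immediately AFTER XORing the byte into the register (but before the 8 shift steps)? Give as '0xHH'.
Answer: 0x8B

Derivation:
Register before byte 5: 0xA3
Byte 5: 0x28
0xA3 XOR 0x28 = 0x8B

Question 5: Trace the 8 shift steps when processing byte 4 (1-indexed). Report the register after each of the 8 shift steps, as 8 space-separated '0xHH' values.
After byte 1 (0x9B): reg=0xC8
After byte 2 (0xF0): reg=0xA8
After byte 3 (0x4B): reg=0xA7
Register before byte 4: 0xA7
After XOR with byte 0x29: 0x8E

Answer: 0x1B 0x36 0x6C 0xD8 0xB7 0x69 0xD2 0xA3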